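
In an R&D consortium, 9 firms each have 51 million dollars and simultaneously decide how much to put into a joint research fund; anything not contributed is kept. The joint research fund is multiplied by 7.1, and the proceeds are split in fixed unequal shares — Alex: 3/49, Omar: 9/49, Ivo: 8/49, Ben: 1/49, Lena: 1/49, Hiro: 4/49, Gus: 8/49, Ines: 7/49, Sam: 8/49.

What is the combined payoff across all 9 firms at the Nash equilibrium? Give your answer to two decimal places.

Each unit j contributes comes back to j as 7.1 × (j's share), so j prefers to contribute only if that share exceeds 1/7.1 = 0.1408; otherwise keeping the unit dominates.
The shares above 0.1408 belong to Omar, Ivo, Gus, Ines and Sam, contributing 51 each; the remaining 4 contribute 0. Total contributed: 255.
The joint research fund pays out 7.1 × 255 = 1810.50 in total (split across the unequal shares, but the aggregate is all that matters for the group sum).
The 4 free-riders keep 51 each, adding 204. Group total = 204 + 1810.50 = 2014.50.

2014.50 million dollars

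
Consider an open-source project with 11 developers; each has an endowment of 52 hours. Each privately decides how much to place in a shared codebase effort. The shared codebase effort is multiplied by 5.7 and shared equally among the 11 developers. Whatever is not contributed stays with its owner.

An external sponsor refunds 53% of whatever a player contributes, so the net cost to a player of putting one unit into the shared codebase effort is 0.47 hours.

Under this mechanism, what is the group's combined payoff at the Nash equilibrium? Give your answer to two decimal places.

3563.56 hours

Under the mechanism each unit contributed yields (5.7/11) / 0.47 = 1.1025 back to its contributor per unit of net cost, which exceeds 1, making full contribution the dominant choice for everyone.
At the Nash equilibrium everyone contributes 52. Group total payoff = 11 × (52 × 0.53 + 5.7 × 52) = 3563.56.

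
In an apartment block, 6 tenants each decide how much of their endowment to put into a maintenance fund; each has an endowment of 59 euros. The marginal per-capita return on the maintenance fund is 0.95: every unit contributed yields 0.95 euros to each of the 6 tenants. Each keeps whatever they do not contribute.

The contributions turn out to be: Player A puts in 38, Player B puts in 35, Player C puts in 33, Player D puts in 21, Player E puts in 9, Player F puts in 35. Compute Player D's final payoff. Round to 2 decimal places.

Total contributed: 38 + 35 + 33 + 21 + 9 + 35 = 171.
Each receives 0.95 × 171 = 162.45 from the maintenance fund.
Player D keeps 59 − 21 = 38, so Player D's payoff is 38 + 162.45 = 200.45.

200.45 euros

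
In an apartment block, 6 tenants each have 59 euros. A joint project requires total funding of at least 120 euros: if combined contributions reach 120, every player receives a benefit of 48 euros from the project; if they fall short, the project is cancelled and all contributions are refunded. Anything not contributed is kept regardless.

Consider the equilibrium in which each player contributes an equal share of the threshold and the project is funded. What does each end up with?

87 euros

Equal share of the threshold: 120/6 = 20.
At this profile no one gains by cutting their contribution: any cut drops the total below 120, the project is cancelled, contributions are refunded, and the deviator ends with 59, which is less than 59 − 20 + 48 = 87. Contributing more than 20 just wastes the excess. So contributing exactly 20 is a best response.
Each player's payoff: 59 − 20 + 48 = 87.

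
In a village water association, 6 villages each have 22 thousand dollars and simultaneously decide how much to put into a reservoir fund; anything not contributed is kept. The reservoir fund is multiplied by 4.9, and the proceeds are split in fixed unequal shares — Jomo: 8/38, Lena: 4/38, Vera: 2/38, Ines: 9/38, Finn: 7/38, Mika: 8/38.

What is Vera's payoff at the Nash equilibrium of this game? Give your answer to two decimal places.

For player j, contributing a unit is worthwhile iff 4.9 × (j's share) ≥ 1, i.e. iff j's share is at least 0.2041.
The shares above 0.2041 belong to Jomo, Ines and Mika, contributing 22 each; the remaining 3 contribute 0. Total contributed: 66.
Vera keeps 22 and receives 4.9 × 66 × 2/38 = 17.02 from the reservoir fund, for a payoff of 39.02.

39.02 thousand dollars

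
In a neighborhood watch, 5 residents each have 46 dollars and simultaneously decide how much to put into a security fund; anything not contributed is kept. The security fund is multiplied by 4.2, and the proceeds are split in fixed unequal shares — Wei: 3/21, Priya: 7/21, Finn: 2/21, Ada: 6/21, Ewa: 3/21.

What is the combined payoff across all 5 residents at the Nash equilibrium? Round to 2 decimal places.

A player with share s gets back 4.2·s per unit contributed, so full contribution is dominant for anyone with s > 1/4.2 = 0.2381 and zero contribution is dominant for anyone below.
Priya and Ada are above the threshold, contributing 46 each; the remaining 3 contribute 0. Total contributed: 92.
The security fund pays out 4.2 × 92 = 386.40 in total (split across the unequal shares, but the aggregate is all that matters for the group sum).
The 3 free-riders keep 46 each, adding 138. Group total = 138 + 386.40 = 524.40.

524.40 dollars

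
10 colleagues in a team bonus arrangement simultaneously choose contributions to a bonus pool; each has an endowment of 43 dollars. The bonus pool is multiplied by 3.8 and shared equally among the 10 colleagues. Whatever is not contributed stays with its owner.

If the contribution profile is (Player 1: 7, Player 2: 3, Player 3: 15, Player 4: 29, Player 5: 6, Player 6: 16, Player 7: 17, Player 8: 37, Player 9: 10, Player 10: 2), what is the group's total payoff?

827.60 dollars

Total contributed: 7 + 3 + 15 + 29 + 6 + 16 + 17 + 37 + 10 + 2 = 142; total kept: 10 × 43 − 142 = 288.
The bonus pool pays out 3.8 × 142 = 539.60 in aggregate.
Group total = 288 + 539.60 = 827.60.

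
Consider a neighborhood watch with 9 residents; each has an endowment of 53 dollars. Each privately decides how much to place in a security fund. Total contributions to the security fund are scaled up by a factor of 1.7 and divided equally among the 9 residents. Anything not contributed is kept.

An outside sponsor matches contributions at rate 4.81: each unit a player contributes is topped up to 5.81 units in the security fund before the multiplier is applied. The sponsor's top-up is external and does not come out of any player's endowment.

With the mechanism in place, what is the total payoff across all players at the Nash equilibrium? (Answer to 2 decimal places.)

4711.33 dollars

The effective private return per unit is now 1.7 × 5.81 / 9 = 1.0974 > 1, so every player's dominant strategy flips to full contribution.
So the Nash equilibrium is full contribution by all 9; the group earns 1.7 × 5.81 × 477 = 4711.33.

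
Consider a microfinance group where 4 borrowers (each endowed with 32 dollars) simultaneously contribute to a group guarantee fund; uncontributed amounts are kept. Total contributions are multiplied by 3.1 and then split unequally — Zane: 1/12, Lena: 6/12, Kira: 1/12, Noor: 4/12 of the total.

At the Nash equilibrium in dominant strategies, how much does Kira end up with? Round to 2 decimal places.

Player j's private return per contributed unit is 3.1 × (j's share). Contributing is weakly dominant for j when that share is at least 1/3.1 = 0.3226, and contributing 0 is dominant otherwise.
The shares above 0.3226 belong to Lena and Noor, contributing 32 each; the remaining 2 contribute 0. Total contributed: 64.
Kira keeps 32 and receives 3.1 × 64 × 1/12 = 16.53 from the group guarantee fund, for a payoff of 48.53.

48.53 dollars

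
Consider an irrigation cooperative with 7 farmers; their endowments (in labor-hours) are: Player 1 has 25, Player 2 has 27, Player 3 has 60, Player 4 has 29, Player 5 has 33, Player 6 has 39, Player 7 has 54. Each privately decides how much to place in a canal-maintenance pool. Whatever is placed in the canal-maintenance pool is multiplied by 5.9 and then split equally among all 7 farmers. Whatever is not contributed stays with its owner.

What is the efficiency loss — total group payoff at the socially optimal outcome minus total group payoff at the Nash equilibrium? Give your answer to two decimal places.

1308.30 labor-hours

The private return per contributed unit is 5.9/7 = 0.8429 < 1 for every player regardless of endowment, so the Nash equilibrium is zero contribution and the group total is Σ E_j = 25 + 27 + 60 + 29 + 33 + 39 + 54 = 267.
Each contributed unit returns 5.900 to the group, so the social optimum is full contribution by everyone: group total = 5.900 × 267 = 1575.30.
Efficiency loss = (5.900 − 1) × 267 = 1308.30.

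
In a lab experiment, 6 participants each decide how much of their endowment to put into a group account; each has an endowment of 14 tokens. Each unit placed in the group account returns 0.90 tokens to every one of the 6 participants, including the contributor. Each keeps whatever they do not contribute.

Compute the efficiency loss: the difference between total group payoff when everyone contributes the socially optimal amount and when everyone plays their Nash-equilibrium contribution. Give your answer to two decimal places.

The private return per contributed unit is 0.90 < 1, so contributing 0 is dominant for every player. At the Nash equilibrium everyone keeps their 14, and the group total is 6 × 14 = 84.
Each contributed unit returns 5.400 to the group as a whole (0.90 to each of 6 players), which exceeds 1, so the social optimum is full contribution: group total = 5.400 × 84 = 453.60.
Efficiency loss = 453.60 − 84 = 369.60.

369.60 tokens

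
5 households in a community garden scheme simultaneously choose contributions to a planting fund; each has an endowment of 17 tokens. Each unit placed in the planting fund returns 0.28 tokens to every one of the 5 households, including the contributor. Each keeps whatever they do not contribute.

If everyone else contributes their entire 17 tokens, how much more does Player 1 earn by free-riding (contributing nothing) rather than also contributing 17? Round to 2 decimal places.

Switching from a contribution of 17 to 0 lets Player 1 keep an extra 17 tokens, but lowers the planting fund by 17, which costs Player 1 their own share of that drop: 0.28 × 17 = 4.76.
Net gain = 17 − 4.76 = 12.24. The private return per contributed unit (0.28) is below 1, so free-riding is indeed the best response regardless of what the others do.

12.24 tokens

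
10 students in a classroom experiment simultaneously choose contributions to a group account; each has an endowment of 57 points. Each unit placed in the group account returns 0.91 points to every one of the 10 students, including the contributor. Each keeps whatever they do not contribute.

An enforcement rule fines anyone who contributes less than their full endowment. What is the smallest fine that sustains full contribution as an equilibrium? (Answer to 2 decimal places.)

Given the others contribute fully, the best deviation is to contribute 0 (any partial contribution still incurs the fine and gives up units whose private return 0.91 is below 1).
Deviating from 57 to 0 saves 57 points but forfeits the deviator's share of the drop in the group account: 0.91 × 57 = 51.87.
So the deviation gain is 57 − 51.87 = 5.13, and the fine must be at least 5.13 points to wipe it out.

5.13 points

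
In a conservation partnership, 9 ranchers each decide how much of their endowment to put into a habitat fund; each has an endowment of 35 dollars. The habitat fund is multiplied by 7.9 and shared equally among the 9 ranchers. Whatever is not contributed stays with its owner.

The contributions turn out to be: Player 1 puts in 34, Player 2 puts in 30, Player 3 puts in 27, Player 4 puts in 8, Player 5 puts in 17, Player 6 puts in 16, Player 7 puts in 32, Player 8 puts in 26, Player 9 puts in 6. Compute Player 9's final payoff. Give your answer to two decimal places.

Total contributed: 34 + 30 + 27 + 8 + 17 + 16 + 32 + 26 + 6 = 196.
Each receives 7.9 × 196 / 9 = 172.04 from the habitat fund.
Player 9 keeps 35 − 6 = 29, so Player 9's payoff is 29 + 172.04 = 201.04.

201.04 dollars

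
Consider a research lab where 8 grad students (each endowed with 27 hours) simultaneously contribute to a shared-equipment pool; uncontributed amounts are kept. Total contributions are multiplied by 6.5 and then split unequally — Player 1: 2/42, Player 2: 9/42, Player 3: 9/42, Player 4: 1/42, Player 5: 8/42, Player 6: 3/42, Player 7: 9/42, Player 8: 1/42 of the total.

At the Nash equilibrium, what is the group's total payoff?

810.00 hours

Player j's private return per contributed unit is 6.5 × (j's share). Contributing is weakly dominant for j when that share is at least 1/6.5 = 0.1538, and contributing 0 is dominant otherwise.
Player 2, Player 3, Player 5 and Player 7 clear that bar, contributing 27 each; the remaining 4 contribute 0. Total contributed: 108.
The shared-equipment pool pays out 6.5 × 108 = 702.00 in total (split across the unequal shares, but the aggregate is all that matters for the group sum).
The 4 free-riders keep 27 each, adding 108. Group total = 108 + 702.00 = 810.00.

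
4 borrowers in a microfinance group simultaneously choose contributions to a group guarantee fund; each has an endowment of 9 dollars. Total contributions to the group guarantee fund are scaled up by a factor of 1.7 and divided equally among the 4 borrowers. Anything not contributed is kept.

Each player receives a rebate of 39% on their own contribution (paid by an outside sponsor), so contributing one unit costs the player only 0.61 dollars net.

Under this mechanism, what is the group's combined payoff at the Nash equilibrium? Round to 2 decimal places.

With the mechanism, a contributed unit returns (1.7/4) / 0.61 = 0.6967 per unit of net cost — still below 1 — so contributing 0 remains dominant for every player.
Everyone keeps their endowment and the group total is 4 × 9 = 36.

36.00 dollars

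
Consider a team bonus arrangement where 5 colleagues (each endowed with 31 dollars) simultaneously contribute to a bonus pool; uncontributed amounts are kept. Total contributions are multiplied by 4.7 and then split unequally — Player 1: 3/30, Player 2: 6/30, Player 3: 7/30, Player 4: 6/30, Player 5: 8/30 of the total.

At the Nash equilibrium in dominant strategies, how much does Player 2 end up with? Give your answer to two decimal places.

Player j's private return per contributed unit is 4.7 × (j's share). Contributing is weakly dominant for j when that share is at least 1/4.7 = 0.2128, and contributing 0 is dominant otherwise.
Player 3 and Player 5 are above the threshold, contributing 31 each; the remaining 3 contribute 0. Total contributed: 62.
Player 2 keeps 31 and receives 4.7 × 62 × 6/30 = 58.28 from the bonus pool, for a payoff of 89.28.

89.28 dollars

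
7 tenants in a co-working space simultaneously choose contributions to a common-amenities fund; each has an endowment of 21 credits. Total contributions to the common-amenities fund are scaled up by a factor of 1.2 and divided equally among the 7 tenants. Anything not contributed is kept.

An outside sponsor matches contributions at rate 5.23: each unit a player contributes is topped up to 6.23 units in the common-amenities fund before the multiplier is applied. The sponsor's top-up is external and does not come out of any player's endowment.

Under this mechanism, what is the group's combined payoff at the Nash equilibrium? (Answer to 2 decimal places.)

With the mechanism, a contributed unit returns 1.2 × 6.23 / 7 = 1.0680 per unit of net cost to the contributor — now above 1 — so contributing fully is weakly dominant for every player.
So the Nash equilibrium is full contribution by all 7; the group earns 1.2 × 6.23 × 147 = 1098.97.

1098.97 credits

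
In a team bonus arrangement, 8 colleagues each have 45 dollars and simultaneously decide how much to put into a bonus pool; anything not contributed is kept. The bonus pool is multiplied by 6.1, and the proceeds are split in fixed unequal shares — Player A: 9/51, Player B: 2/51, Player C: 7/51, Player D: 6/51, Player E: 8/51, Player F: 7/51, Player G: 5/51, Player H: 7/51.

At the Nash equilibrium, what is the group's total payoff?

Each unit j contributes comes back to j as 6.1 × (j's share), so j prefers to contribute only if that share exceeds 1/6.1 = 0.1639; otherwise keeping the unit dominates.
Only Player A (9/51) clears that bar, contributing 45; the remaining 7 contribute 0. Total contributed: 45.
The bonus pool pays out 6.1 × 45 = 274.50 in total (split across the unequal shares, but the aggregate is all that matters for the group sum).
The 7 free-riders keep 45 each, adding 315. Group total = 315 + 274.50 = 589.50.

589.50 dollars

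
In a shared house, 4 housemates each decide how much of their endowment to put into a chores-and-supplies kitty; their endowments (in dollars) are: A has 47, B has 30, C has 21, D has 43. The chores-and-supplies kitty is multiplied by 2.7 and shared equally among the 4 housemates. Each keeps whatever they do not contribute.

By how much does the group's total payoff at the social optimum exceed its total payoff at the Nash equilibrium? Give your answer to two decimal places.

239.70 dollars

The private return per contributed unit is 2.7/4 = 0.6750 < 1 for every player regardless of endowment, so the Nash equilibrium is zero contribution and the group total is Σ E_j = 47 + 30 + 21 + 43 = 141.
Each contributed unit returns 2.700 to the group, so the social optimum is full contribution by everyone: group total = 2.700 × 141 = 380.70.
Efficiency loss = (2.700 − 1) × 141 = 239.70.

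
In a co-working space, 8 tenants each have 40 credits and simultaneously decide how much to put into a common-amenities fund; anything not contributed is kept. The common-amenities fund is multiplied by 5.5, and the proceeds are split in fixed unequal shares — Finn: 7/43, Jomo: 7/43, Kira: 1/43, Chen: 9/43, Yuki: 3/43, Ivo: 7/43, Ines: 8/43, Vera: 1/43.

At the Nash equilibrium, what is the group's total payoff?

Each unit j contributes comes back to j as 5.5 × (j's share), so j prefers to contribute only if that share exceeds 1/5.5 = 0.1818; otherwise keeping the unit dominates.
Chen and Ines are above the threshold, contributing 40 each; the remaining 6 contribute 0. Total contributed: 80.
The common-amenities fund pays out 5.5 × 80 = 440.00 in total (split across the unequal shares, but the aggregate is all that matters for the group sum).
The 6 free-riders keep 40 each, adding 240. Group total = 240 + 440.00 = 680.00.

680.00 credits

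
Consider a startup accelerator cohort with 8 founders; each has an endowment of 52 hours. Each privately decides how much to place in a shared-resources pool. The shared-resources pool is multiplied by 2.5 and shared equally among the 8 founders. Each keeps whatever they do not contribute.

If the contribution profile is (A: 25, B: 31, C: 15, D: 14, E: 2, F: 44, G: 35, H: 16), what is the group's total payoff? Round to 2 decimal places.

Total contributed: 25 + 31 + 15 + 14 + 2 + 44 + 35 + 16 = 182; total kept: 8 × 52 − 182 = 234.
The shared-resources pool pays out 2.5 × 182 = 455.00 in aggregate.
Group total = 234 + 455.00 = 689.00.

689.00 hours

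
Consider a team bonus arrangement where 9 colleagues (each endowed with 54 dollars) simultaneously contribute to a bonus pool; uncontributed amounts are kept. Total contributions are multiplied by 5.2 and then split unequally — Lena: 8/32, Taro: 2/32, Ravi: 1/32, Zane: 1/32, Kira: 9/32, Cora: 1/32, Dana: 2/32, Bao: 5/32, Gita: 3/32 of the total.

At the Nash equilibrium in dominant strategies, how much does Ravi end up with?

Each unit j contributes comes back to j as 5.2 × (j's share), so j prefers to contribute only if that share exceeds 1/5.2 = 0.1923; otherwise keeping the unit dominates.
Lena and Kira are above the threshold, contributing 54 each; the remaining 7 contribute 0. Total contributed: 108.
Ravi keeps 54 and receives 5.2 × 108 × 1/32 = 17.55 from the bonus pool, for a payoff of 71.55.

71.55 dollars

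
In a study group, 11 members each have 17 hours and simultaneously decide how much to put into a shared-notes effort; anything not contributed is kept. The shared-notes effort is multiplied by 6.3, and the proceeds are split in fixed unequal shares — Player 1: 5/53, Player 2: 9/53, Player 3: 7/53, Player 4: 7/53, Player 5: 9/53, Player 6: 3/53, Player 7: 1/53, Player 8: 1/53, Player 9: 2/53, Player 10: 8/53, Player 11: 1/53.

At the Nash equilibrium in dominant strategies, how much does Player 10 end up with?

Player j's private return per contributed unit is 6.3 × (j's share). Contributing is weakly dominant for j when that share is at least 1/6.3 = 0.1587, and contributing 0 is dominant otherwise.
Player 2 and Player 5 clear that bar, contributing 17 each; the remaining 9 contribute 0. Total contributed: 34.
Player 10 keeps 17 and receives 6.3 × 34 × 8/53 = 32.33 from the shared-notes effort, for a payoff of 49.33.

49.33 hours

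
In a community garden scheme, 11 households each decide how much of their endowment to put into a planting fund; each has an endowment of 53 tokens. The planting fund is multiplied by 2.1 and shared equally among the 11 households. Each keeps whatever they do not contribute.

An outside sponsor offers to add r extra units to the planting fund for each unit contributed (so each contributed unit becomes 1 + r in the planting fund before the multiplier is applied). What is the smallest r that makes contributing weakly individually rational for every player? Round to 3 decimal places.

4.238

With matching at rate r, one contributed unit becomes (1 + r) in the planting fund and returns 2.1 × (1 + r) / 11 to the contributor.
Setting this equal to 1: 1 + r = 11/2.1 = 5.2381.
So the minimum matching rate is r = 5.2381 − 1 = 4.238.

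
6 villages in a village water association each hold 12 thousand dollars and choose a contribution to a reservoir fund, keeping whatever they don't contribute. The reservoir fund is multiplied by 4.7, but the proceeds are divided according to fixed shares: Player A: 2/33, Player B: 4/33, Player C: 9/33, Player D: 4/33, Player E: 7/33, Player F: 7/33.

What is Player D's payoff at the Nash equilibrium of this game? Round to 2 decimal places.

18.84 thousand dollars

Player j's private return per contributed unit is 4.7 × (j's share). Contributing is weakly dominant for j when that share is at least 1/4.7 = 0.2128, and contributing 0 is dominant otherwise.
Player C alone (share 9/33) is above the threshold, contributing 12; the remaining 5 contribute 0. Total contributed: 12.
Player D keeps 12 and receives 4.7 × 12 × 4/33 = 6.84 from the reservoir fund, for a payoff of 18.84.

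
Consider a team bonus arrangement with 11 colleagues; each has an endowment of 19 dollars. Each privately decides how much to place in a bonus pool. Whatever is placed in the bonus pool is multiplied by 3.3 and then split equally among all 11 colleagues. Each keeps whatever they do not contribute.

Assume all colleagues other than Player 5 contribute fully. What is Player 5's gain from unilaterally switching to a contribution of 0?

13.30 dollars

Switching from a contribution of 19 to 0 lets Player 5 keep an extra 19 dollars, but lowers the bonus pool by 19, which costs Player 5 their own share of that drop: 3.3/11 × 19 = 5.70.
Net gain = 19 − 5.70 = 13.30. The private return per contributed unit (0.3000) is below 1, so free-riding is indeed the best response regardless of what the others do.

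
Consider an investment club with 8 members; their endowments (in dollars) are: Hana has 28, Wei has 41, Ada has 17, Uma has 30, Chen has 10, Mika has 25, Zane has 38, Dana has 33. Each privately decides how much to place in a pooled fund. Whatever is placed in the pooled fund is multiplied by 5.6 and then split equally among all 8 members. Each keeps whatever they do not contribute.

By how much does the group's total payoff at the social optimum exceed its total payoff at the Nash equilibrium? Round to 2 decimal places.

1021.20 dollars

The private return per contributed unit is 5.6/8 = 0.7000 < 1 for every player regardless of endowment, so the Nash equilibrium is zero contribution and the group total is Σ E_j = 28 + 41 + 17 + 30 + 10 + 25 + 38 + 33 = 222.
Each contributed unit returns 5.600 to the group, so the social optimum is full contribution by everyone: group total = 5.600 × 222 = 1243.20.
Efficiency loss = (5.600 − 1) × 222 = 1021.20.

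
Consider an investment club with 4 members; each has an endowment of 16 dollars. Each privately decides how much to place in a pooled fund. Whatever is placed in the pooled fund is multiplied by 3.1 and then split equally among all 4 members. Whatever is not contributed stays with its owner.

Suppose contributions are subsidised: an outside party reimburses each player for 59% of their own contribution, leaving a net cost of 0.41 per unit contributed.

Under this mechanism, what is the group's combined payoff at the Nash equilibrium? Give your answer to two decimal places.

The effective private return per unit is now (3.1/4) / 0.41 = 1.8902 > 1, so every player's dominant strategy flips to full contribution.
So the Nash equilibrium is full contribution by all 4; the group earns 4 × (16 × 0.59 + 3.1 × 16) = 236.16.

236.16 dollars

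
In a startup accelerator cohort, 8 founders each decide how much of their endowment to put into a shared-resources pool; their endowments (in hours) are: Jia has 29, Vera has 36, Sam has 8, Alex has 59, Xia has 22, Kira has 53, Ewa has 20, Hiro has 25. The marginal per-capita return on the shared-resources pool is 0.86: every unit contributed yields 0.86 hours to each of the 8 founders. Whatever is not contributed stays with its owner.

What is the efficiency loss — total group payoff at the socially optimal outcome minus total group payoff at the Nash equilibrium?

1481.76 hours

The private return per contributed unit is 0.86 < 1 for everyone, so the Nash equilibrium is zero contribution and the group total is Σ E_j = 29 + 36 + 8 + 59 + 22 + 53 + 20 + 25 = 252.
Each contributed unit returns 6.880 to the group, so the social optimum is full contribution by everyone: group total = 6.880 × 252 = 1733.76.
Efficiency loss = (6.880 − 1) × 252 = 1481.76.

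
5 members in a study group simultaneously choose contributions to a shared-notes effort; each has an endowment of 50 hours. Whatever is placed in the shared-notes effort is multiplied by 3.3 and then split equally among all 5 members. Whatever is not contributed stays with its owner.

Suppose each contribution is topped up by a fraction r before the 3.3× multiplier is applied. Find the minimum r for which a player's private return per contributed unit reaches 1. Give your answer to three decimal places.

With matching at rate r, one contributed unit becomes (1 + r) in the shared-notes effort and returns 3.3 × (1 + r) / 5 to the contributor.
Setting this equal to 1: 1 + r = 5/3.3 = 1.5152.
So the minimum matching rate is r = 1.5152 − 1 = 0.515.

0.515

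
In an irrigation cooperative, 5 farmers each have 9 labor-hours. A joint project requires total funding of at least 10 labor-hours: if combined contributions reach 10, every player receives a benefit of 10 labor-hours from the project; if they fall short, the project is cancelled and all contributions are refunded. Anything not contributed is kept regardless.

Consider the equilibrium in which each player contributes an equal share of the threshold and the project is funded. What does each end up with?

17 labor-hours

Equal share of the threshold: 10/5 = 2.
At this profile no one gains by cutting their contribution: any cut drops the total below 10, the project is cancelled, contributions are refunded, and the deviator ends with 9, which is less than 9 − 2 + 10 = 17. Contributing more than 2 just wastes the excess. So contributing exactly 2 is a best response.
Each player's payoff: 9 − 2 + 10 = 17.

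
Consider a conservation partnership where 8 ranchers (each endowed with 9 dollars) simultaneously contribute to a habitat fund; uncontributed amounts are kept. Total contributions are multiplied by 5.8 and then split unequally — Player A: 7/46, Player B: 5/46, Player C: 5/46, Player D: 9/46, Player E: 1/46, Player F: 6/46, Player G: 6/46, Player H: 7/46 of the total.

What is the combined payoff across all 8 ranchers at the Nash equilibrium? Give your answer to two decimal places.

115.20 dollars

A player with share s gets back 5.8·s per unit contributed, so full contribution is dominant for anyone with s > 1/5.8 = 0.1724 and zero contribution is dominant for anyone below.
Only Player D (9/46) clears that bar, contributing 9; the remaining 7 contribute 0. Total contributed: 9.
The habitat fund pays out 5.8 × 9 = 52.20 in total (split across the unequal shares, but the aggregate is all that matters for the group sum).
The 7 free-riders keep 9 each, adding 63. Group total = 63 + 52.20 = 115.20.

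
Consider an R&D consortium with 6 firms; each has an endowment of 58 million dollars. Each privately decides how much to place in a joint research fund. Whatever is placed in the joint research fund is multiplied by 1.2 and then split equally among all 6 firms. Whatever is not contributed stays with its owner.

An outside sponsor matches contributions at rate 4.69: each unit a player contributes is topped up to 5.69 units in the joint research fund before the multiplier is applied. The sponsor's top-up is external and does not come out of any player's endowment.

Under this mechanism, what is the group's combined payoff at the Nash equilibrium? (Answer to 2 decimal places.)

2376.14 million dollars

Under the mechanism each unit contributed yields 1.2 × 5.69 / 6 = 1.1380 back to its contributor per unit of net cost, which exceeds 1, making full contribution the dominant choice for everyone.
So the Nash equilibrium is full contribution by all 6; the group earns 1.2 × 5.69 × 348 = 2376.14.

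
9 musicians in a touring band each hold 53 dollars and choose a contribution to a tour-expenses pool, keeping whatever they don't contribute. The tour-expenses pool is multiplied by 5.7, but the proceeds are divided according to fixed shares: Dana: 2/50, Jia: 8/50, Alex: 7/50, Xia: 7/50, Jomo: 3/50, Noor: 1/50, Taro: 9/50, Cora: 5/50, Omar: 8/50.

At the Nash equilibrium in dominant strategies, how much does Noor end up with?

For player j, contributing a unit is worthwhile iff 5.7 × (j's share) ≥ 1, i.e. iff j's share is at least 0.1754.
Only Taro (9/50) clears that bar, contributing 53; the remaining 8 contribute 0. Total contributed: 53.
Noor keeps 53 and receives 5.7 × 53 × 1/50 = 6.04 from the tour-expenses pool, for a payoff of 59.04.

59.04 dollars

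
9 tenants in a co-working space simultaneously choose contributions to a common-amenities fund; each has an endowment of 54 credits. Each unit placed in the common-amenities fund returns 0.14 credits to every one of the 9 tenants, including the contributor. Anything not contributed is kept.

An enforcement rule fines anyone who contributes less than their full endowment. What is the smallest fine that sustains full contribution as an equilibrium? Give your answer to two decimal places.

46.44 credits

Given the others contribute fully, the best deviation is to contribute 0 (any partial contribution still incurs the fine and gives up units whose private return 0.14 is below 1).
Deviating from 54 to 0 saves 54 credits but forfeits the deviator's share of the drop in the common-amenities fund: 0.14 × 54 = 7.56.
So the deviation gain is 54 − 7.56 = 46.44, and the fine must be at least 46.44 credits to wipe it out.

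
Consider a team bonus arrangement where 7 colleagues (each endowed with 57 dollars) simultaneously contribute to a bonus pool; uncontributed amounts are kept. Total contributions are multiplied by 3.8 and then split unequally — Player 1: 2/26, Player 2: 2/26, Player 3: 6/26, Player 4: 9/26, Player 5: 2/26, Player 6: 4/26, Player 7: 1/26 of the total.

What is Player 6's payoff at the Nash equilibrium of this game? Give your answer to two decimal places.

90.32 dollars

Player j's private return per contributed unit is 3.8 × (j's share). Contributing is weakly dominant for j when that share is at least 1/3.8 = 0.2632, and contributing 0 is dominant otherwise.
Only Player 4 (9/26) clears that bar, contributing 57; the remaining 6 contribute 0. Total contributed: 57.
Player 6 keeps 57 and receives 3.8 × 57 × 4/26 = 33.32 from the bonus pool, for a payoff of 90.32.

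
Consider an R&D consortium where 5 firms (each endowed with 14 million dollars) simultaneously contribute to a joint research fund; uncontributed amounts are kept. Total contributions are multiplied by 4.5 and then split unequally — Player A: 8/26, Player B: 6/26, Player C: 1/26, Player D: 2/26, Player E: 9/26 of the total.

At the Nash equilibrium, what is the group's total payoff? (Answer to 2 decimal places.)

For player j, contributing a unit is worthwhile iff 4.5 × (j's share) ≥ 1, i.e. iff j's share is at least 0.2222.
Player A, Player B and Player E clear that bar, contributing 14 each; the remaining 2 contribute 0. Total contributed: 42.
The joint research fund pays out 4.5 × 42 = 189.00 in total (split across the unequal shares, but the aggregate is all that matters for the group sum).
The 2 free-riders keep 14 each, adding 28. Group total = 28 + 189.00 = 217.00.

217.00 million dollars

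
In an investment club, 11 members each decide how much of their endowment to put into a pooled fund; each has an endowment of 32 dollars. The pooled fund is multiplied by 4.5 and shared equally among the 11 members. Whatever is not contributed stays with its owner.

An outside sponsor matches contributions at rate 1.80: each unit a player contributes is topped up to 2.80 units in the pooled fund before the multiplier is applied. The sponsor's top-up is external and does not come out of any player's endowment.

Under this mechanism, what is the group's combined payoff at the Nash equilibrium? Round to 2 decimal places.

The effective private return per unit is now 4.5 × 2.80 / 11 = 1.1455 > 1, so every player's dominant strategy flips to full contribution.
So the Nash equilibrium is full contribution by all 11; the group earns 4.5 × 2.80 × 352 = 4435.20.

4435.20 dollars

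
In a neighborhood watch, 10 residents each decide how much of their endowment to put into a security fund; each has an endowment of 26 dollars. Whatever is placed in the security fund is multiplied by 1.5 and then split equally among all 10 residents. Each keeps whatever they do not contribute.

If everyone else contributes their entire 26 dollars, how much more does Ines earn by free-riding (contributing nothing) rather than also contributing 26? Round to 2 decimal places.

Switching from a contribution of 26 to 0 lets Ines keep an extra 26 dollars, but lowers the security fund by 26, which costs Ines their own share of that drop: 1.5/10 × 26 = 3.90.
Net gain = 26 − 3.90 = 22.10. The private return per contributed unit (0.1500) is below 1, so free-riding is indeed the best response regardless of what the others do.

22.10 dollars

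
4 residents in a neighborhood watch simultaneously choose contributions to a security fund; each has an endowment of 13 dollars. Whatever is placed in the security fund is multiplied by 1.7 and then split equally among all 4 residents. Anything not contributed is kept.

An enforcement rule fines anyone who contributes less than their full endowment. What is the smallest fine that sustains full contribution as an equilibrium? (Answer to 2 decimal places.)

Given the others contribute fully, the best deviation is to contribute 0 (any partial contribution still incurs the fine and gives up units whose private return 0.4250 is below 1).
Deviating from 13 to 0 saves 13 dollars but forfeits the deviator's share of the drop in the security fund: 1.7/4 × 13 = 5.52.
So the deviation gain is 13 − 5.52 = 7.48, and the fine must be at least 7.48 dollars to wipe it out.

7.48 dollars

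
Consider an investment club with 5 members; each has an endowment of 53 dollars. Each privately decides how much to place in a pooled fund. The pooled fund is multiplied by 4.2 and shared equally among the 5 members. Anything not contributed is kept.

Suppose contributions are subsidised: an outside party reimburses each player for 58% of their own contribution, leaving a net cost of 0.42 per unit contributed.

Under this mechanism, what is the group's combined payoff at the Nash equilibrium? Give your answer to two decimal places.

With the mechanism, a contributed unit returns (4.2/5) / 0.42 = 2.0000 per unit of net cost to the contributor — now above 1 — so contributing fully is weakly dominant for every player.
At the Nash equilibrium everyone contributes 53. Group total payoff = 5 × (53 × 0.58 + 4.2 × 53) = 1266.70.

1266.70 dollars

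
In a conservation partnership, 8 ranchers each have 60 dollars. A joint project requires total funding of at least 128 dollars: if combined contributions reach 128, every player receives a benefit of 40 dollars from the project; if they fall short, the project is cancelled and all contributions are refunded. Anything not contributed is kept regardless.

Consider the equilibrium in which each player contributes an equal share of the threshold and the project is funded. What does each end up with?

84 dollars

Equal share of the threshold: 128/8 = 16.
At this profile no one gains by cutting their contribution: any cut drops the total below 128, the project is cancelled, contributions are refunded, and the deviator ends with 60, which is less than 60 − 16 + 40 = 84. Contributing more than 16 just wastes the excess. So contributing exactly 16 is a best response.
Each player's payoff: 60 − 16 + 40 = 84.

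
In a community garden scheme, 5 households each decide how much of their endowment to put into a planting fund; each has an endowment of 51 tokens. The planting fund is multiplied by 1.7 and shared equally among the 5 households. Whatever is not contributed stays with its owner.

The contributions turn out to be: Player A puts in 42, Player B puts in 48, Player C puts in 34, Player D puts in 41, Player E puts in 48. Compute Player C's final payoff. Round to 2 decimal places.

89.42 tokens

Total contributed: 42 + 48 + 34 + 41 + 48 = 213.
Each receives 1.7 × 213 / 5 = 72.42 from the planting fund.
Player C keeps 51 − 34 = 17, so Player C's payoff is 17 + 72.42 = 89.42.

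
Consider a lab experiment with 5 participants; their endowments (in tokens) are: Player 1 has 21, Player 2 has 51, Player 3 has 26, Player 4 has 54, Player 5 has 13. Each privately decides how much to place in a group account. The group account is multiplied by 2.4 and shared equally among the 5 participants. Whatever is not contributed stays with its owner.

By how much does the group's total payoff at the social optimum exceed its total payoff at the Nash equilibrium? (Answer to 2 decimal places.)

The private return per contributed unit is 2.4/5 = 0.4800 < 1 for every player regardless of endowment, so the Nash equilibrium is zero contribution and the group total is Σ E_j = 21 + 51 + 26 + 54 + 13 = 165.
Each contributed unit returns 2.400 to the group, so the social optimum is full contribution by everyone: group total = 2.400 × 165 = 396.00.
Efficiency loss = (2.400 − 1) × 165 = 231.00.

231.00 tokens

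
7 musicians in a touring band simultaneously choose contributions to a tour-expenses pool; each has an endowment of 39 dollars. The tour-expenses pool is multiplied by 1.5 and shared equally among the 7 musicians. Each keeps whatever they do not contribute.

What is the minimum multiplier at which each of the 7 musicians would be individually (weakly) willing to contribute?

7

A contributed unit returns (multiplier)/7 to its contributor.
This reaches 1 exactly when the multiplier is 7.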